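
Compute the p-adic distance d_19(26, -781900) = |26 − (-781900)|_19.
d_19(26, -781900) = 1/130321

Step 1 — x − y = 26 − (-781900) = 781926. Step 2 — v_19(781926) = 4 (factor: 781926 = (19^4 · 6); the sign does not affect v_p). Step 3 — |x − y|_19 = 19^{-4} = 1/130321.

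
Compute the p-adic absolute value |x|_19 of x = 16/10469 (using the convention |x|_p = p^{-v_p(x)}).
|16/10469|_19 = 361

Step 1 — compute v_19(x) by factoring powers of 19 out of the numerator and denominator: v_19(16/10469) = -2. Step 2 — apply |x|_p = p^{-v_p(x)} = 19^{2} = 361.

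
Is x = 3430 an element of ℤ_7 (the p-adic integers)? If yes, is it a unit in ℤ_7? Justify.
x ∈ ℤ_7 but not a unit; v_7(x) = 3 > 0

ℤ_7 = {x ∈ ℚ_7 : v_7(x) ≥ 0} and ℤ_7^× = {x ∈ ℤ_7 : v_7(x) = 0}. Here v_7(3430) = v_7(num) − v_7(den) = 3; compare against these criteria.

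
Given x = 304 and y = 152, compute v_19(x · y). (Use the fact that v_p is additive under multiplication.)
v_19(46208) = 2

v_p(x) = 1 (factor: 304 = 19^1 · 16); v_p(y) = 1 (factor: 152 = 19^1 · 8). Additivity: v_p(xy) = v_p(x) + v_p(y) = 1 + 1 = 2. (Direct check: xy = 46208 = 19^2 · (128).)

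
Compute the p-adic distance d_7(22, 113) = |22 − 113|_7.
d_7(22, 113) = 1/7

Step 1 — x − y = 22 − 113 = -91. Step 2 — v_7(-91) = 1 (factor: -91 = −(7^1 · 13); the sign does not affect v_p). Step 3 — |x − y|_7 = 7^{-1} = 1/7.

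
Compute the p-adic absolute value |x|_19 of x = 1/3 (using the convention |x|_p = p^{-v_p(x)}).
|1/3|_19 = 1

Step 1 — compute v_19(x) by factoring powers of 19 out of the numerator and denominator: v_19(1/3) = 0. Step 2 — apply |x|_p = p^{-v_p(x)} = 19^{0} = 1.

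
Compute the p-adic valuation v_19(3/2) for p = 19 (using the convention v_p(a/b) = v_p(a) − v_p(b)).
v_19(3/2) = 0

Factor powers of 19 from the numerator and denominator of the reduced fraction: 3 = 19^0 · 3 and 2 = 19^0 · 2. Apply v_p(a/b) = v_p(a) − v_p(b): v_19(3/2) = 0 − 0 = 0.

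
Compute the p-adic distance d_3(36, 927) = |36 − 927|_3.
d_3(36, 927) = 1/81

Step 1 — x − y = 36 − 927 = -891. Step 2 — v_3(-891) = 4 (factor: -891 = −(3^4 · 11); the sign does not affect v_p). Step 3 — |x − y|_3 = 3^{-4} = 1/81.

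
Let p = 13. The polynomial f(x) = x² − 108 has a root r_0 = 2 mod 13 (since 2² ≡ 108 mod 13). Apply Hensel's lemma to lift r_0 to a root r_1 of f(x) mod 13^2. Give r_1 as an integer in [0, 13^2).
r_1 = 28 (mod 169)

Hensel's recurrence: r_{i+1} = r_i − f(r_i)·(f′(r_i))^{-1} mod 13^{i+2}, with f′(x) = 2x. Iterate:
  r_0 = 2 (mod 13)
  r_1 = 28 (mod 169)
Final: r_1 = 28, and one checks f(r_1) ≡ 0 mod 13^2.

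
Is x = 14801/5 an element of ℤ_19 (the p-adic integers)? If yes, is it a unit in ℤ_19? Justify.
x ∈ ℤ_19 but not a unit; v_19(x) = 2 > 0

ℤ_19 = {x ∈ ℚ_19 : v_19(x) ≥ 0} and ℤ_19^× = {x ∈ ℤ_19 : v_19(x) = 0}. Here v_19(14801/5) = v_19(num) − v_19(den) = 2; compare against these criteria.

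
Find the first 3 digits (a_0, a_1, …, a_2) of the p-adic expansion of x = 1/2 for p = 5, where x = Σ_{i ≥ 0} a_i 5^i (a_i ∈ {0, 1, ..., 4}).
(a_0, …, a_2) = (3, 2, 2)

v_5(1/2) = 0 (numerator and denominator both coprime to 5), so x ∈ ℤ_5^×. Compute digits iteratively via a_i = x_i mod 5, x_{i+1} = (x_i − a_i)/5, with x_0 = x:
  x_0 = 1/2;  a_0 = 3;  x_1 = (x_0 − 3)/5 = -1/2
  x_1 = -1/2;  a_1 = 2;  x_2 = (x_1 − 2)/5 = -1/2
  x_2 = -1/2;  a_2 = 2;  x_3 = (x_2 − 2)/5 = -1/2
Digits: (3, 2, 2).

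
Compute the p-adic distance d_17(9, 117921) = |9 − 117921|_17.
d_17(9, 117921) = 1/4913

Step 1 — x − y = 9 − 117921 = -117912. Step 2 — v_17(-117912) = 3 (factor: -117912 = −(17^3 · 24); the sign does not affect v_p). Step 3 — |x − y|_17 = 17^{-3} = 1/4913.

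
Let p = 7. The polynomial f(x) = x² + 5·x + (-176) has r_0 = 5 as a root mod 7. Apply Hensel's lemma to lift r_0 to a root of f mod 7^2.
r_1 = 33 (mod 49)

Hensel: r_{i+1} = r_i − f(r_i)·(f′(r_i))^{-1} mod 7^{i+2}, f′(x) = 2x + 5. Iterate:
  r_0 = 5 (mod 7)
  r_1 = 33 (mod 49)
Final: r = 33 satisfies f(r) ≡ 0 mod 7^2.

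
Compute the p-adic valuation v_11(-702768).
v_11(-702768) = 4

v_11(n) is the largest exponent k such that 11^k divides n. Factor out: -702768 = -11^4 · 48. (Sign doesn't affect v_p.) So v_11(-702768) = 4.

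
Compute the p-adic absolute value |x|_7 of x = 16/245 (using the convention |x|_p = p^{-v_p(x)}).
|16/245|_7 = 49

Step 1 — compute v_7(x) by factoring powers of 7 out of the numerator and denominator: v_7(16/245) = -2. Step 2 — apply |x|_p = p^{-v_p(x)} = 7^{2} = 49.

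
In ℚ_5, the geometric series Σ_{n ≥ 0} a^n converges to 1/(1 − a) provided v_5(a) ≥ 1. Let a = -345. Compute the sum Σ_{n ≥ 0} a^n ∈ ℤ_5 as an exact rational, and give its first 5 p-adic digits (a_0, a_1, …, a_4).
Σ a^n = 1/(1 − a) = 1/346;  first 5 digits = (1, 1, 2, 0, 4)

v_5(a) = 1 ≥ 1, so the series converges in ℤ_5 to 1/(1 − a) = 1/(1 − (-345)) = 1/346. Expand this rational in ℤ_5: compute digits iteratively via d_i = x_i mod 5, x_{i+1} = (x_i − d_i)/5. The first 5 digits are (1, 1, 2, 0, 4).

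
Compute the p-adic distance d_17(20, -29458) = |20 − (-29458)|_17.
d_17(20, -29458) = 1/4913

Step 1 — x − y = 20 − (-29458) = 29478. Step 2 — v_17(29478) = 3 (factor: 29478 = (17^3 · 6); the sign does not affect v_p). Step 3 — |x − y|_17 = 17^{-3} = 1/4913.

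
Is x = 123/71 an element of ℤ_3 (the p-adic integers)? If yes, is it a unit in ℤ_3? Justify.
x ∈ ℤ_3 but not a unit; v_3(x) = 1 > 0

ℤ_3 = {x ∈ ℚ_3 : v_3(x) ≥ 0} and ℤ_3^× = {x ∈ ℤ_3 : v_3(x) = 0}. Here v_3(123/71) = v_3(num) − v_3(den) = 1; compare against these criteria.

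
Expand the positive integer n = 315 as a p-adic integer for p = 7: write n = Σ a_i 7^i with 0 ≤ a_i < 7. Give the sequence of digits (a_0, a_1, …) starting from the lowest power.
(a_0, a_1, …) = (0, 3, 6)

Repeated division by 7 gives the digits low-to-high: 315 = 3·7^1 + 6·7^2. Digit sequence: (0, 3, 6).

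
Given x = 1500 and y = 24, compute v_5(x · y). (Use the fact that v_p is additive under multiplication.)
v_5(36000) = 3

v_p(x) = 3 (factor: 1500 = 5^3 · 12); v_p(y) = 0 (factor: 24 = 5^0 · 24). Additivity: v_p(xy) = v_p(x) + v_p(y) = 3 + 0 = 3. (Direct check: xy = 36000 = 5^3 · (288).)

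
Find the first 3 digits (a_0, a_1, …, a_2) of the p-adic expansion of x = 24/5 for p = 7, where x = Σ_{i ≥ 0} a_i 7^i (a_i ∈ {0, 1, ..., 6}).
(a_0, …, a_2) = (2, 6, 2)

v_7(24/5) = 0 (numerator and denominator both coprime to 7), so x ∈ ℤ_7^×. Compute digits iteratively via a_i = x_i mod 7, x_{i+1} = (x_i − a_i)/7, with x_0 = x:
  x_0 = 24/5;  a_0 = 2;  x_1 = (x_0 − 2)/7 = 2/5
  x_1 = 2/5;  a_1 = 6;  x_2 = (x_1 − 6)/7 = -4/5
  x_2 = -4/5;  a_2 = 2;  x_3 = (x_2 − 2)/7 = -2/5
Digits: (2, 6, 2).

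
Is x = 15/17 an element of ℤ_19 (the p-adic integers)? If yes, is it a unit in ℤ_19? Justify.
x ∈ ℤ_19^× (unit); v_19(x) = 0

ℤ_19 = {x ∈ ℚ_19 : v_19(x) ≥ 0} and ℤ_19^× = {x ∈ ℤ_19 : v_19(x) = 0}. Here v_19(15/17) = v_19(num) − v_19(den) = 0; compare against these criteria.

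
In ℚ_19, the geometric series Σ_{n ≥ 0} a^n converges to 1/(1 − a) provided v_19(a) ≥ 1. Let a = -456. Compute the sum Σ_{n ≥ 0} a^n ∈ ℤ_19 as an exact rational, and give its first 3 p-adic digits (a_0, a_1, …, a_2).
Σ a^n = 1/(1 − a) = 1/457;  first 3 digits = (1, 14, 4)

v_19(a) = 1 ≥ 1, so the series converges in ℤ_19 to 1/(1 − a) = 1/(1 − (-456)) = 1/457. Expand this rational in ℤ_19: compute digits iteratively via d_i = x_i mod 19, x_{i+1} = (x_i − d_i)/19. The first 3 digits are (1, 14, 4).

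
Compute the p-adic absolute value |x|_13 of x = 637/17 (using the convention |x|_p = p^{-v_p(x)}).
|637/17|_13 = 1/13

Step 1 — compute v_13(x) by factoring powers of 13 out of the numerator and denominator: v_13(637/17) = 1. Step 2 — apply |x|_p = p^{-v_p(x)} = 13^{-1} = 1/13.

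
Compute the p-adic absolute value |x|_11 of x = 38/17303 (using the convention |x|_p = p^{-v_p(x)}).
|38/17303|_11 = 1331

Step 1 — compute v_11(x) by factoring powers of 11 out of the numerator and denominator: v_11(38/17303) = -3. Step 2 — apply |x|_p = p^{-v_p(x)} = 11^{3} = 1331.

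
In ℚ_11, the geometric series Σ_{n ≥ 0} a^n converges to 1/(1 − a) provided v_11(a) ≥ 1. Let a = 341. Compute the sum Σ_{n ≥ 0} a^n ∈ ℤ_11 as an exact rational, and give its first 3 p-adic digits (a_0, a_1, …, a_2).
Σ a^n = 1/(1 − a) = -1/340;  first 3 digits = (1, 9, 6)

v_11(a) = 1 ≥ 1, so the series converges in ℤ_11 to 1/(1 − a) = 1/(1 − 341) = -1/340. Expand this rational in ℤ_11: compute digits iteratively via d_i = x_i mod 11, x_{i+1} = (x_i − d_i)/11. The first 3 digits are (1, 9, 6).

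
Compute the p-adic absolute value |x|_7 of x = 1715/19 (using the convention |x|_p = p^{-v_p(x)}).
|1715/19|_7 = 1/343

Step 1 — compute v_7(x) by factoring powers of 7 out of the numerator and denominator: v_7(1715/19) = 3. Step 2 — apply |x|_p = p^{-v_p(x)} = 7^{-3} = 1/343.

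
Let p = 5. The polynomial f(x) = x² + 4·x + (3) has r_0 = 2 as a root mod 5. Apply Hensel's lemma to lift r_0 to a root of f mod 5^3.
r_2 = 122 (mod 125)

Hensel: r_{i+1} = r_i − f(r_i)·(f′(r_i))^{-1} mod 5^{i+2}, f′(x) = 2x + 4. Iterate:
  r_0 = 2 (mod 5)
  r_1 = 22 (mod 25)
  r_2 = 122 (mod 125)
Final: r = 122 satisfies f(r) ≡ 0 mod 5^3.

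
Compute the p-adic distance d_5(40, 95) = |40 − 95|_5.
d_5(40, 95) = 1/5

Step 1 — x − y = 40 − 95 = -55. Step 2 — v_5(-55) = 1 (factor: -55 = −(5^1 · 11); the sign does not affect v_p). Step 3 — |x − y|_5 = 5^{-1} = 1/5.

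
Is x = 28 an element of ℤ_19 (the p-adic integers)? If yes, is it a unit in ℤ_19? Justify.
x ∈ ℤ_19^× (unit); v_19(x) = 0

ℤ_19 = {x ∈ ℚ_19 : v_19(x) ≥ 0} and ℤ_19^× = {x ∈ ℤ_19 : v_19(x) = 0}. Here v_19(28) = v_19(num) − v_19(den) = 0; compare against these criteria.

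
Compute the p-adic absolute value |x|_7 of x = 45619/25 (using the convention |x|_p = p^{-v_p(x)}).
|45619/25|_7 = 1/2401

Step 1 — compute v_7(x) by factoring powers of 7 out of the numerator and denominator: v_7(45619/25) = 4. Step 2 — apply |x|_p = p^{-v_p(x)} = 7^{-4} = 1/2401.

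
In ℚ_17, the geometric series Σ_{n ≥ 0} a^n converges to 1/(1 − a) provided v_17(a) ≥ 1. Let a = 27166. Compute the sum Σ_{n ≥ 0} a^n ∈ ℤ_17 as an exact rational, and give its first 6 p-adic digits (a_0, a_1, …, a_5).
Σ a^n = 1/(1 − a) = -1/27165;  first 6 digits = (1, 0, 9, 5, 13, 9)

v_17(a) = 2 ≥ 1, so the series converges in ℤ_17 to 1/(1 − a) = 1/(1 − 27166) = -1/27165. Expand this rational in ℤ_17: compute digits iteratively via d_i = x_i mod 17, x_{i+1} = (x_i − d_i)/17. The first 6 digits are (1, 0, 9, 5, 13, 9).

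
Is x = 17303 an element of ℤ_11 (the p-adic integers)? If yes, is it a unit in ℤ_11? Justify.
x ∈ ℤ_11 but not a unit; v_11(x) = 3 > 0

ℤ_11 = {x ∈ ℚ_11 : v_11(x) ≥ 0} and ℤ_11^× = {x ∈ ℤ_11 : v_11(x) = 0}. Here v_11(17303) = v_11(num) − v_11(den) = 3; compare against these criteria.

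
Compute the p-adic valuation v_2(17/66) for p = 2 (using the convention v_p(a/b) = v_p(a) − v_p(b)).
v_2(17/66) = -1

Factor powers of 2 from the numerator and denominator of the reduced fraction: 17 = 2^0 · 17 and 66 = 2^1 · 33. Apply v_p(a/b) = v_p(a) − v_p(b): v_2(17/66) = 0 − 1 = -1.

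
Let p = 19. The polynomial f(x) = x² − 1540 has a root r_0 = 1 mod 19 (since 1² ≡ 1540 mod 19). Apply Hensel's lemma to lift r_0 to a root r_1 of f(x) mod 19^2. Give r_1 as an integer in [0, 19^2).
r_1 = 229 (mod 361)

Hensel's recurrence: r_{i+1} = r_i − f(r_i)·(f′(r_i))^{-1} mod 19^{i+2}, with f′(x) = 2x. Iterate:
  r_0 = 1 (mod 19)
  r_1 = 229 (mod 361)
Final: r_1 = 229, and one checks f(r_1) ≡ 0 mod 19^2.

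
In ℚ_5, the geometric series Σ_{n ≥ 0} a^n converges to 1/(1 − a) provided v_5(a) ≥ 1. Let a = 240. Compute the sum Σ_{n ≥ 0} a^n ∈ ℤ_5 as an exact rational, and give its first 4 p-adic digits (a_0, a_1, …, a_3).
Σ a^n = 1/(1 − a) = -1/239;  first 4 digits = (1, 3, 3, 4)

v_5(a) = 1 ≥ 1, so the series converges in ℤ_5 to 1/(1 − a) = 1/(1 − 240) = -1/239. Expand this rational in ℤ_5: compute digits iteratively via d_i = x_i mod 5, x_{i+1} = (x_i − d_i)/5. The first 4 digits are (1, 3, 3, 4).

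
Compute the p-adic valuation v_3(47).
v_3(47) = 0

v_3(n) is the largest exponent k such that 3^k divides n. Factor out: 47 = 3^0 · 47. (Sign doesn't affect v_p.) So v_3(47) = 0.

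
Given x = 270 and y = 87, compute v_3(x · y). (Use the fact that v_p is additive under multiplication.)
v_3(23490) = 4

v_p(x) = 3 (factor: 270 = 3^3 · 10); v_p(y) = 1 (factor: 87 = 3^1 · 29). Additivity: v_p(xy) = v_p(x) + v_p(y) = 3 + 1 = 4. (Direct check: xy = 23490 = 3^4 · (290).)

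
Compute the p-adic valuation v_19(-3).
v_19(-3) = 0

v_19(n) is the largest exponent k such that 19^k divides n. Factor out: -3 = -19^0 · 3. (Sign doesn't affect v_p.) So v_19(-3) = 0.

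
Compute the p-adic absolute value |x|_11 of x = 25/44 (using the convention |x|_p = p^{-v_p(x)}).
|25/44|_11 = 11

Step 1 — compute v_11(x) by factoring powers of 11 out of the numerator and denominator: v_11(25/44) = -1. Step 2 — apply |x|_p = p^{-v_p(x)} = 11^{1} = 11.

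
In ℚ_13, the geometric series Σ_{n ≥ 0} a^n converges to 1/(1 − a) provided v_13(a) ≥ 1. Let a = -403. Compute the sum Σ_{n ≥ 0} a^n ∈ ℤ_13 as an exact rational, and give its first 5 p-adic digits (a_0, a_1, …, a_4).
Σ a^n = 1/(1 − a) = 1/404;  first 5 digits = (1, 8, 9, 0, 3)

v_13(a) = 1 ≥ 1, so the series converges in ℤ_13 to 1/(1 − a) = 1/(1 − (-403)) = 1/404. Expand this rational in ℤ_13: compute digits iteratively via d_i = x_i mod 13, x_{i+1} = (x_i − d_i)/13. The first 5 digits are (1, 8, 9, 0, 3).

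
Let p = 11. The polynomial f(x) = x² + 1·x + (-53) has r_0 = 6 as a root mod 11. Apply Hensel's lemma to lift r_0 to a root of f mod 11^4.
r_3 = 11446 (mod 14641)

Hensel: r_{i+1} = r_i − f(r_i)·(f′(r_i))^{-1} mod 11^{i+2}, f′(x) = 2x + 1. Iterate:
  r_0 = 6 (mod 11)
  r_1 = 72 (mod 121)
  r_2 = 798 (mod 1331)
  r_3 = 11446 (mod 14641)
Final: r = 11446 satisfies f(r) ≡ 0 mod 11^4.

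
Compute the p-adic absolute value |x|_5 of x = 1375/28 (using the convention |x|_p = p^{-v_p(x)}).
|1375/28|_5 = 1/125

Step 1 — compute v_5(x) by factoring powers of 5 out of the numerator and denominator: v_5(1375/28) = 3. Step 2 — apply |x|_p = p^{-v_p(x)} = 5^{-3} = 1/125.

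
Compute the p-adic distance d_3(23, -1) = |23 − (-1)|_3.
d_3(23, -1) = 1/3

Step 1 — x − y = 23 − (-1) = 24. Step 2 — v_3(24) = 1 (factor: 24 = (3^1 · 8); the sign does not affect v_p). Step 3 — |x − y|_3 = 3^{-1} = 1/3.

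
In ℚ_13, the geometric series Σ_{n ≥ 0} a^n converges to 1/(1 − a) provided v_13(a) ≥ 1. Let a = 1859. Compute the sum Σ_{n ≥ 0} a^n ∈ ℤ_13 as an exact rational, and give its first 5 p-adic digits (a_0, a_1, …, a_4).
Σ a^n = 1/(1 − a) = -1/1858;  first 5 digits = (1, 0, 11, 0, 4)

v_13(a) = 2 ≥ 1, so the series converges in ℤ_13 to 1/(1 − a) = 1/(1 − 1859) = -1/1858. Expand this rational in ℤ_13: compute digits iteratively via d_i = x_i mod 13, x_{i+1} = (x_i − d_i)/13. The first 5 digits are (1, 0, 11, 0, 4).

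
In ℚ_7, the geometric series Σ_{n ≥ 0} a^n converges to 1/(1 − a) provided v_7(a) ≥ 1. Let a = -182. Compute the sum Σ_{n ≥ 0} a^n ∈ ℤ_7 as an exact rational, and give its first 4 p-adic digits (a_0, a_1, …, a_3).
Σ a^n = 1/(1 − a) = 1/183;  first 4 digits = (1, 2, 0, 6)

v_7(a) = 1 ≥ 1, so the series converges in ℤ_7 to 1/(1 − a) = 1/(1 − (-182)) = 1/183. Expand this rational in ℤ_7: compute digits iteratively via d_i = x_i mod 7, x_{i+1} = (x_i − d_i)/7. The first 4 digits are (1, 2, 0, 6).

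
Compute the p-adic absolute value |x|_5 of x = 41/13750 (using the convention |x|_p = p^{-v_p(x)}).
|41/13750|_5 = 625

Step 1 — compute v_5(x) by factoring powers of 5 out of the numerator and denominator: v_5(41/13750) = -4. Step 2 — apply |x|_p = p^{-v_p(x)} = 5^{4} = 625.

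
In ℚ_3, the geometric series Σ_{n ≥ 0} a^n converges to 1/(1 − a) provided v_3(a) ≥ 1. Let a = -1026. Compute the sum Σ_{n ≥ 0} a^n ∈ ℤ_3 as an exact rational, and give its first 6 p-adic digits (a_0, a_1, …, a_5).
Σ a^n = 1/(1 − a) = 1/1027;  first 6 digits = (1, 0, 0, 1, 2, 1)

v_3(a) = 3 ≥ 1, so the series converges in ℤ_3 to 1/(1 − a) = 1/(1 − (-1026)) = 1/1027. Expand this rational in ℤ_3: compute digits iteratively via d_i = x_i mod 3, x_{i+1} = (x_i − d_i)/3. The first 6 digits are (1, 0, 0, 1, 2, 1).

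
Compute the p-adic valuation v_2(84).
v_2(84) = 2

v_2(n) is the largest exponent k such that 2^k divides n. Factor out: 84 = 2^2 · 21. (Sign doesn't affect v_p.) So v_2(84) = 2.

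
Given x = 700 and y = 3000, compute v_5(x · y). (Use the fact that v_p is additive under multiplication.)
v_5(2100000) = 5

v_p(x) = 2 (factor: 700 = 5^2 · 28); v_p(y) = 3 (factor: 3000 = 5^3 · 24). Additivity: v_p(xy) = v_p(x) + v_p(y) = 2 + 3 = 5. (Direct check: xy = 2100000 = 5^5 · (672).)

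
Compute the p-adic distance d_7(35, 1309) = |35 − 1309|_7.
d_7(35, 1309) = 1/49

Step 1 — x − y = 35 − 1309 = -1274. Step 2 — v_7(-1274) = 2 (factor: -1274 = −(7^2 · 26); the sign does not affect v_p). Step 3 — |x − y|_7 = 7^{-2} = 1/49.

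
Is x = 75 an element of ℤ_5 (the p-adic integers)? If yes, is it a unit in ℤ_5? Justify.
x ∈ ℤ_5 but not a unit; v_5(x) = 2 > 0

ℤ_5 = {x ∈ ℚ_5 : v_5(x) ≥ 0} and ℤ_5^× = {x ∈ ℤ_5 : v_5(x) = 0}. Here v_5(75) = v_5(num) − v_5(den) = 2; compare against these criteria.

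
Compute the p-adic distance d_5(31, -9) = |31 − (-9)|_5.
d_5(31, -9) = 1/5

Step 1 — x − y = 31 − (-9) = 40. Step 2 — v_5(40) = 1 (factor: 40 = (5^1 · 8); the sign does not affect v_p). Step 3 — |x − y|_5 = 5^{-1} = 1/5.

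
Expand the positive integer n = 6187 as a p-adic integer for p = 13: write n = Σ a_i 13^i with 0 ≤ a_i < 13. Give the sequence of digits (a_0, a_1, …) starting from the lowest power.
(a_0, a_1, …) = (12, 7, 10, 2)

Repeated division by 13 gives the digits low-to-high: 6187 = 12 + 7·13^1 + 10·13^2 + 2·13^3. Digit sequence: (12, 7, 10, 2).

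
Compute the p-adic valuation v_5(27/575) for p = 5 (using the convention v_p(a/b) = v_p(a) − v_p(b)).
v_5(27/575) = -2

Factor powers of 5 from the numerator and denominator of the reduced fraction: 27 = 5^0 · 27 and 575 = 5^2 · 23. Apply v_p(a/b) = v_p(a) − v_p(b): v_5(27/575) = 0 − 2 = -2.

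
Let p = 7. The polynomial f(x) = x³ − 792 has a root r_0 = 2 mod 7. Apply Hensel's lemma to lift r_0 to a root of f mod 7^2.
r_1 = 2 (mod 49)

Hensel: r_{i+1} = r_i − f(r_i)/f′(r_i) mod 7^{i+2}, where f′(x) = 3x². Iterate:
  r_0 = 2 (mod 7)
  r_1 = 2 (mod 49)
Final: r = 2 with f(r) ≡ 0 mod 7^2.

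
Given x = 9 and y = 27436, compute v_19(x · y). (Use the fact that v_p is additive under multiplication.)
v_19(246924) = 3

v_p(x) = 0 (factor: 9 = 19^0 · 9); v_p(y) = 3 (factor: 27436 = 19^3 · 4). Additivity: v_p(xy) = v_p(x) + v_p(y) = 0 + 3 = 3. (Direct check: xy = 246924 = 19^3 · (36).)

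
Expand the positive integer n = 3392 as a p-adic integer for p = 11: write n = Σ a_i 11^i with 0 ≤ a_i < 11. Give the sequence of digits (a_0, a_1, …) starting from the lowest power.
(a_0, a_1, …) = (4, 0, 6, 2)

Repeated division by 11 gives the digits low-to-high: 3392 = 4 + 6·11^2 + 2·11^3. Digit sequence: (4, 0, 6, 2).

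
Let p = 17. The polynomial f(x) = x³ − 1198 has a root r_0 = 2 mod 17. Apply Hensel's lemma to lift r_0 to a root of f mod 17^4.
r_3 = 16815 (mod 83521)

Hensel: r_{i+1} = r_i − f(r_i)/f′(r_i) mod 17^{i+2}, where f′(x) = 3x². Iterate:
  r_0 = 2 (mod 17)
  r_1 = 53 (mod 289)
  r_2 = 2076 (mod 4913)
  r_3 = 16815 (mod 83521)
Final: r = 16815 with f(r) ≡ 0 mod 17^4.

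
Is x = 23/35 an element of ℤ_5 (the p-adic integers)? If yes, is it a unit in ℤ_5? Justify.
x ∉ ℤ_5 (v_5(x) = -1 < 0)

ℤ_5 = {x ∈ ℚ_5 : v_5(x) ≥ 0} and ℤ_5^× = {x ∈ ℤ_5 : v_5(x) = 0}. Here v_5(23/35) = v_5(num) − v_5(den) = -1; compare against these criteria.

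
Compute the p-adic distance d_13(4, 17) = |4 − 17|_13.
d_13(4, 17) = 1/13

Step 1 — x − y = 4 − 17 = -13. Step 2 — v_13(-13) = 1 (factor: -13 = −(13^1 · 1); the sign does not affect v_p). Step 3 — |x − y|_13 = 13^{-1} = 1/13.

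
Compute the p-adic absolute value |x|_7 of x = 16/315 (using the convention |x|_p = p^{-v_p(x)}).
|16/315|_7 = 7

Step 1 — compute v_7(x) by factoring powers of 7 out of the numerator and denominator: v_7(16/315) = -1. Step 2 — apply |x|_p = p^{-v_p(x)} = 7^{1} = 7.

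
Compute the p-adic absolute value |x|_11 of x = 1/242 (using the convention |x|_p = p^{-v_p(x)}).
|1/242|_11 = 121

Step 1 — compute v_11(x) by factoring powers of 11 out of the numerator and denominator: v_11(1/242) = -2. Step 2 — apply |x|_p = p^{-v_p(x)} = 11^{2} = 121.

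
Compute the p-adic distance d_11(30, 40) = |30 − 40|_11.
d_11(30, 40) = 1

Step 1 — x − y = 30 − 40 = -10. Step 2 — v_11(-10) = 0 (factor: -10 = −(11^0 · 10); the sign does not affect v_p). Step 3 — |x − y|_11 = 11^{0} = 1.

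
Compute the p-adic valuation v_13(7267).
v_13(7267) = 2

v_13(n) is the largest exponent k such that 13^k divides n. Factor out: 7267 = 13^2 · 43. (Sign doesn't affect v_p.) So v_13(7267) = 2.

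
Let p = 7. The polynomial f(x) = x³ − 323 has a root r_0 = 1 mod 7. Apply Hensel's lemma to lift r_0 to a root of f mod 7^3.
r_2 = 288 (mod 343)

Hensel: r_{i+1} = r_i − f(r_i)/f′(r_i) mod 7^{i+2}, where f′(x) = 3x². Iterate:
  r_0 = 1 (mod 7)
  r_1 = 43 (mod 49)
  r_2 = 288 (mod 343)
Final: r = 288 with f(r) ≡ 0 mod 7^3.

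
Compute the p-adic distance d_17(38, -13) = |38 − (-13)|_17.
d_17(38, -13) = 1/17

Step 1 — x − y = 38 − (-13) = 51. Step 2 — v_17(51) = 1 (factor: 51 = (17^1 · 3); the sign does not affect v_p). Step 3 — |x − y|_17 = 17^{-1} = 1/17.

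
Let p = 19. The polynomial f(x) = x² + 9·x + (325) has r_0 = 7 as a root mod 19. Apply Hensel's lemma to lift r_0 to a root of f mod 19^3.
r_2 = 5042 (mod 6859)

Hensel: r_{i+1} = r_i − f(r_i)·(f′(r_i))^{-1} mod 19^{i+2}, f′(x) = 2x + 9. Iterate:
  r_0 = 7 (mod 19)
  r_1 = 349 (mod 361)
  r_2 = 5042 (mod 6859)
Final: r = 5042 satisfies f(r) ≡ 0 mod 19^3.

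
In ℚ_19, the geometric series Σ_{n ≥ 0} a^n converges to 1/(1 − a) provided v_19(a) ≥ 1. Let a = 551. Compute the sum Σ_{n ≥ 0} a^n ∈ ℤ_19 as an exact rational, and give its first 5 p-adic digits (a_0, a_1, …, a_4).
Σ a^n = 1/(1 − a) = -1/550;  first 5 digits = (1, 10, 6, 18, 18)

v_19(a) = 1 ≥ 1, so the series converges in ℤ_19 to 1/(1 − a) = 1/(1 − 551) = -1/550. Expand this rational in ℤ_19: compute digits iteratively via d_i = x_i mod 19, x_{i+1} = (x_i − d_i)/19. The first 5 digits are (1, 10, 6, 18, 18).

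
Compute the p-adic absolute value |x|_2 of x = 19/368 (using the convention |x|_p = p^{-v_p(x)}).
|19/368|_2 = 16

Step 1 — compute v_2(x) by factoring powers of 2 out of the numerator and denominator: v_2(19/368) = -4. Step 2 — apply |x|_p = p^{-v_p(x)} = 2^{4} = 16.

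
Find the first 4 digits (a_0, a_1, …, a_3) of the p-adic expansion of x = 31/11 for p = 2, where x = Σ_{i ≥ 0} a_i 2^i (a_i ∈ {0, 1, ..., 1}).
(a_0, …, a_3) = (1, 0, 1, 1)

v_2(31/11) = 0 (numerator and denominator both coprime to 2), so x ∈ ℤ_2^×. Compute digits iteratively via a_i = x_i mod 2, x_{i+1} = (x_i − a_i)/2, with x_0 = x:
  x_0 = 31/11;  a_0 = 1;  x_1 = (x_0 − 1)/2 = 10/11
  x_1 = 10/11;  a_1 = 0;  x_2 = (x_1 − 0)/2 = 5/11
  x_2 = 5/11;  a_2 = 1;  x_3 = (x_2 − 1)/2 = -3/11
  x_3 = -3/11;  a_3 = 1;  x_4 = (x_3 − 1)/2 = -7/11
Digits: (1, 0, 1, 1).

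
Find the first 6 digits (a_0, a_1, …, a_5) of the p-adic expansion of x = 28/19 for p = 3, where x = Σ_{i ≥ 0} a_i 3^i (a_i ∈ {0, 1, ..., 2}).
(a_0, …, a_5) = (1, 0, 1, 0, 1, 2)

v_3(28/19) = 0 (numerator and denominator both coprime to 3), so x ∈ ℤ_3^×. Compute digits iteratively via a_i = x_i mod 3, x_{i+1} = (x_i − a_i)/3, with x_0 = x:
  x_0 = 28/19;  a_0 = 1;  x_1 = (x_0 − 1)/3 = 3/19
  x_1 = 3/19;  a_1 = 0;  x_2 = (x_1 − 0)/3 = 1/19
  x_2 = 1/19;  a_2 = 1;  x_3 = (x_2 − 1)/3 = -6/19
  x_3 = -6/19;  a_3 = 0;  x_4 = (x_3 − 0)/3 = -2/19
  x_4 = -2/19;  a_4 = 1;  x_5 = (x_4 − 1)/3 = -7/19
  x_5 = -7/19;  a_5 = 2;  x_6 = (x_5 − 2)/3 = -15/19
Digits: (1, 0, 1, 0, 1, 2).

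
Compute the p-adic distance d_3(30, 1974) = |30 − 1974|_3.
d_3(30, 1974) = 1/243

Step 1 — x − y = 30 − 1974 = -1944. Step 2 — v_3(-1944) = 5 (factor: -1944 = −(3^5 · 8); the sign does not affect v_p). Step 3 — |x − y|_3 = 3^{-5} = 1/243.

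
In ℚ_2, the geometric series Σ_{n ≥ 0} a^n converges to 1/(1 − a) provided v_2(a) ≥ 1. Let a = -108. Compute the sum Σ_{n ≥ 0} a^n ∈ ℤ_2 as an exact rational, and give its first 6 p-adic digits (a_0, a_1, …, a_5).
Σ a^n = 1/(1 − a) = 1/109;  first 6 digits = (1, 0, 1, 0, 0, 1)

v_2(a) = 2 ≥ 1, so the series converges in ℤ_2 to 1/(1 − a) = 1/(1 − (-108)) = 1/109. Expand this rational in ℤ_2: compute digits iteratively via d_i = x_i mod 2, x_{i+1} = (x_i − d_i)/2. The first 6 digits are (1, 0, 1, 0, 0, 1).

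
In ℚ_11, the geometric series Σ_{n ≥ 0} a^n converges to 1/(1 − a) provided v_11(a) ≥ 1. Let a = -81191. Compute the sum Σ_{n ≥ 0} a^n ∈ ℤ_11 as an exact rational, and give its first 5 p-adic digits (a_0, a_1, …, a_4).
Σ a^n = 1/(1 − a) = 1/81192;  first 5 digits = (1, 0, 0, 5, 5)

v_11(a) = 3 ≥ 1, so the series converges in ℤ_11 to 1/(1 − a) = 1/(1 − (-81191)) = 1/81192. Expand this rational in ℤ_11: compute digits iteratively via d_i = x_i mod 11, x_{i+1} = (x_i − d_i)/11. The first 5 digits are (1, 0, 0, 5, 5).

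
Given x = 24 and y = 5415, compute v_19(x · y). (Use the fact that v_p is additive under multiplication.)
v_19(129960) = 2

v_p(x) = 0 (factor: 24 = 19^0 · 24); v_p(y) = 2 (factor: 5415 = 19^2 · 15). Additivity: v_p(xy) = v_p(x) + v_p(y) = 0 + 2 = 2. (Direct check: xy = 129960 = 19^2 · (360).)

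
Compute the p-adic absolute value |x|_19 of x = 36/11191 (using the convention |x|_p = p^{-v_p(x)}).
|36/11191|_19 = 361

Step 1 — compute v_19(x) by factoring powers of 19 out of the numerator and denominator: v_19(36/11191) = -2. Step 2 — apply |x|_p = p^{-v_p(x)} = 19^{2} = 361.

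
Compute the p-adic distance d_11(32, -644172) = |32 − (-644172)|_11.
d_11(32, -644172) = 1/161051

Step 1 — x − y = 32 − (-644172) = 644204. Step 2 — v_11(644204) = 5 (factor: 644204 = (11^5 · 4); the sign does not affect v_p). Step 3 — |x − y|_11 = 11^{-5} = 1/161051.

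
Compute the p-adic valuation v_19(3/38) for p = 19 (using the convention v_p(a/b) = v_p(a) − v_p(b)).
v_19(3/38) = -1

Factor powers of 19 from the numerator and denominator of the reduced fraction: 3 = 19^0 · 3 and 38 = 19^1 · 2. Apply v_p(a/b) = v_p(a) − v_p(b): v_19(3/38) = 0 − 1 = -1.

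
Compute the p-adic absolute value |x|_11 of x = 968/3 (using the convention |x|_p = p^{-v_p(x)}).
|968/3|_11 = 1/121

Step 1 — compute v_11(x) by factoring powers of 11 out of the numerator and denominator: v_11(968/3) = 2. Step 2 — apply |x|_p = p^{-v_p(x)} = 11^{-2} = 1/121.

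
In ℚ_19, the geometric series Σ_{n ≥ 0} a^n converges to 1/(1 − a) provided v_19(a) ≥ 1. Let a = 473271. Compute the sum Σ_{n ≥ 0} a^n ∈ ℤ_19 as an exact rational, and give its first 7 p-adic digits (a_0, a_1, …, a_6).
Σ a^n = 1/(1 − a) = -1/473270;  first 7 digits = (1, 0, 0, 12, 3, 0, 11)

v_19(a) = 3 ≥ 1, so the series converges in ℤ_19 to 1/(1 − a) = 1/(1 − 473271) = -1/473270. Expand this rational in ℤ_19: compute digits iteratively via d_i = x_i mod 19, x_{i+1} = (x_i − d_i)/19. The first 7 digits are (1, 0, 0, 12, 3, 0, 11).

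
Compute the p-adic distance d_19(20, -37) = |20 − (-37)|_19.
d_19(20, -37) = 1/19

Step 1 — x − y = 20 − (-37) = 57. Step 2 — v_19(57) = 1 (factor: 57 = (19^1 · 3); the sign does not affect v_p). Step 3 — |x − y|_19 = 19^{-1} = 1/19.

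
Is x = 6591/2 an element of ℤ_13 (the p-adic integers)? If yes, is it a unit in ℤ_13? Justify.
x ∈ ℤ_13 but not a unit; v_13(x) = 3 > 0

ℤ_13 = {x ∈ ℚ_13 : v_13(x) ≥ 0} and ℤ_13^× = {x ∈ ℤ_13 : v_13(x) = 0}. Here v_13(6591/2) = v_13(num) − v_13(den) = 3; compare against these criteria.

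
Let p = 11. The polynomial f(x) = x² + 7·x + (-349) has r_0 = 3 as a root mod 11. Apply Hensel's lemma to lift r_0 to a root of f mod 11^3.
r_2 = 707 (mod 1331)

Hensel: r_{i+1} = r_i − f(r_i)·(f′(r_i))^{-1} mod 11^{i+2}, f′(x) = 2x + 7. Iterate:
  r_0 = 3 (mod 11)
  r_1 = 102 (mod 121)
  r_2 = 707 (mod 1331)
Final: r = 707 satisfies f(r) ≡ 0 mod 11^3.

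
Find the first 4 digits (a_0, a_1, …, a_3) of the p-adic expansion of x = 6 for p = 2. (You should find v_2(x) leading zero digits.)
(a_0, …, a_3) = (0, 1, 1, 0)

v_2(6) = 1, so a_0 = ... = a_0 = 0. Factor out: x = 2^1 · u with u = 3 a unit in ℤ_2. Expand u iteratively via a_{v+i} = u_i mod 2, u_{i+1} = (u_i − a_{v+i})/2:
  u_0 = 3;  a_1 = 1;  u_1 = (u_0 − 1)/2 = 1
  u_1 = 1;  a_2 = 1;  u_2 = (u_1 − 1)/2 = 0
  u_2 = 0;  a_3 = 0;  u_3 = (u_2 − 0)/2 = 0
Digits: (0, 1, 1, 0).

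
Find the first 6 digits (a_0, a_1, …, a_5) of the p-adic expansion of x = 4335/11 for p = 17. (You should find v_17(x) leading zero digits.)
(a_0, …, a_5) = (0, 0, 6, 9, 1, 3)

v_17(4335/11) = 2, so a_0 = ... = a_1 = 0. Factor out: x = 17^2 · u with u = 15/11 a unit in ℤ_17. Expand u iteratively via a_{v+i} = u_i mod 17, u_{i+1} = (u_i − a_{v+i})/17:
  u_0 = 15/11;  a_2 = 6;  u_1 = (u_0 − 6)/17 = -3/11
  u_1 = -3/11;  a_3 = 9;  u_2 = (u_1 − 9)/17 = -6/11
  u_2 = -6/11;  a_4 = 1;  u_3 = (u_2 − 1)/17 = -1/11
  u_3 = -1/11;  a_5 = 3;  u_4 = (u_3 − 3)/17 = -2/11
Digits: (0, 0, 6, 9, 1, 3).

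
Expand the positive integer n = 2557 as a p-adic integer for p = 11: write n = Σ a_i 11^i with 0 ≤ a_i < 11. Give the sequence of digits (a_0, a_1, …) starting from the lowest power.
(a_0, a_1, …) = (5, 1, 10, 1)

Repeated division by 11 gives the digits low-to-high: 2557 = 5 + 1·11^1 + 10·11^2 + 1·11^3. Digit sequence: (5, 1, 10, 1).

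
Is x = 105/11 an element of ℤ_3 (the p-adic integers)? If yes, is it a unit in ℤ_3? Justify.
x ∈ ℤ_3 but not a unit; v_3(x) = 1 > 0

ℤ_3 = {x ∈ ℚ_3 : v_3(x) ≥ 0} and ℤ_3^× = {x ∈ ℤ_3 : v_3(x) = 0}. Here v_3(105/11) = v_3(num) − v_3(den) = 1; compare against these criteria.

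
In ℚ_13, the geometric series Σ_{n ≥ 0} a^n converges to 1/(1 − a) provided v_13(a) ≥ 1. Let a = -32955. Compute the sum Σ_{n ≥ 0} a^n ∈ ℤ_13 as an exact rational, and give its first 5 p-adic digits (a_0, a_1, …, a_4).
Σ a^n = 1/(1 − a) = 1/32956;  first 5 digits = (1, 0, 0, 11, 11)

v_13(a) = 3 ≥ 1, so the series converges in ℤ_13 to 1/(1 − a) = 1/(1 − (-32955)) = 1/32956. Expand this rational in ℤ_13: compute digits iteratively via d_i = x_i mod 13, x_{i+1} = (x_i − d_i)/13. The first 5 digits are (1, 0, 0, 11, 11).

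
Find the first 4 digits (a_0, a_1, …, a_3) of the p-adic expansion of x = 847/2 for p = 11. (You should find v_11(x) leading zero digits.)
(a_0, …, a_3) = (0, 0, 9, 5)

v_11(847/2) = 2, so a_0 = ... = a_1 = 0. Factor out: x = 11^2 · u with u = 7/2 a unit in ℤ_11. Expand u iteratively via a_{v+i} = u_i mod 11, u_{i+1} = (u_i − a_{v+i})/11:
  u_0 = 7/2;  a_2 = 9;  u_1 = (u_0 − 9)/11 = -1/2
  u_1 = -1/2;  a_3 = 5;  u_2 = (u_1 − 5)/11 = -1/2
Digits: (0, 0, 9, 5).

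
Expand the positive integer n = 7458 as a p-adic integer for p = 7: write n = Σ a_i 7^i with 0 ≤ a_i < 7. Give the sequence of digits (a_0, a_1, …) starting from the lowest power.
(a_0, a_1, …) = (3, 1, 5, 0, 3)

Repeated division by 7 gives the digits low-to-high: 7458 = 3 + 1·7^1 + 5·7^2 + 3·7^4. Digit sequence: (3, 1, 5, 0, 3).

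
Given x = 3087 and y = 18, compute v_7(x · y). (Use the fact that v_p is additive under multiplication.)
v_7(55566) = 3

v_p(x) = 3 (factor: 3087 = 7^3 · 9); v_p(y) = 0 (factor: 18 = 7^0 · 18). Additivity: v_p(xy) = v_p(x) + v_p(y) = 3 + 0 = 3. (Direct check: xy = 55566 = 7^3 · (162).)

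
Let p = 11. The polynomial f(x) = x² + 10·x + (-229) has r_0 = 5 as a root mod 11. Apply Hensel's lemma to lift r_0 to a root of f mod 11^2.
r_1 = 49 (mod 121)

Hensel: r_{i+1} = r_i − f(r_i)·(f′(r_i))^{-1} mod 11^{i+2}, f′(x) = 2x + 10. Iterate:
  r_0 = 5 (mod 11)
  r_1 = 49 (mod 121)
Final: r = 49 satisfies f(r) ≡ 0 mod 11^2.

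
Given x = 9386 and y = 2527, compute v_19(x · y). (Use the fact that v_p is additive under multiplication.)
v_19(23718422) = 4

v_p(x) = 2 (factor: 9386 = 19^2 · 26); v_p(y) = 2 (factor: 2527 = 19^2 · 7). Additivity: v_p(xy) = v_p(x) + v_p(y) = 2 + 2 = 4. (Direct check: xy = 23718422 = 19^4 · (182).)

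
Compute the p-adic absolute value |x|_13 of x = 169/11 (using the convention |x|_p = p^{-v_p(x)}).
|169/11|_13 = 1/169

Step 1 — compute v_13(x) by factoring powers of 13 out of the numerator and denominator: v_13(169/11) = 2. Step 2 — apply |x|_p = p^{-v_p(x)} = 13^{-2} = 1/169.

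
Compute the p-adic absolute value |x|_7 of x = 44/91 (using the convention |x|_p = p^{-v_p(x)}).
|44/91|_7 = 7

Step 1 — compute v_7(x) by factoring powers of 7 out of the numerator and denominator: v_7(44/91) = -1. Step 2 — apply |x|_p = p^{-v_p(x)} = 7^{1} = 7.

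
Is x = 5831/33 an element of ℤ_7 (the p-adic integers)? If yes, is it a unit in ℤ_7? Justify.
x ∈ ℤ_7 but not a unit; v_7(x) = 3 > 0

ℤ_7 = {x ∈ ℚ_7 : v_7(x) ≥ 0} and ℤ_7^× = {x ∈ ℤ_7 : v_7(x) = 0}. Here v_7(5831/33) = v_7(num) − v_7(den) = 3; compare against these criteria.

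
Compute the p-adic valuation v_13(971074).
v_13(971074) = 4

v_13(n) is the largest exponent k such that 13^k divides n. Factor out: 971074 = 13^4 · 34. (Sign doesn't affect v_p.) So v_13(971074) = 4.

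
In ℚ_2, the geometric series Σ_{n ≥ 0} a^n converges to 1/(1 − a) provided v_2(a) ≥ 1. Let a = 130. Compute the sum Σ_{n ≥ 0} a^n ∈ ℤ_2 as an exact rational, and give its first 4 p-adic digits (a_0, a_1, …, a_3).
Σ a^n = 1/(1 − a) = -1/129;  first 4 digits = (1, 1, 1, 1)

v_2(a) = 1 ≥ 1, so the series converges in ℤ_2 to 1/(1 − a) = 1/(1 − 130) = -1/129. Expand this rational in ℤ_2: compute digits iteratively via d_i = x_i mod 2, x_{i+1} = (x_i − d_i)/2. The first 4 digits are (1, 1, 1, 1).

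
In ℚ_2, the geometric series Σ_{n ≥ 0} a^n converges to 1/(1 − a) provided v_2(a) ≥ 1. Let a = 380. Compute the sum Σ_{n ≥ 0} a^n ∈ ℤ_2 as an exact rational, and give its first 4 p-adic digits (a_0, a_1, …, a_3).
Σ a^n = 1/(1 − a) = -1/379;  first 4 digits = (1, 0, 1, 1)

v_2(a) = 2 ≥ 1, so the series converges in ℤ_2 to 1/(1 − a) = 1/(1 − 380) = -1/379. Expand this rational in ℤ_2: compute digits iteratively via d_i = x_i mod 2, x_{i+1} = (x_i − d_i)/2. The first 4 digits are (1, 0, 1, 1).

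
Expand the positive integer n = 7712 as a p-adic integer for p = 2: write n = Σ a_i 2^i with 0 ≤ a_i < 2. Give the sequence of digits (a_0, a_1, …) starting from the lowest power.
(a_0, a_1, …) = (0, 0, 0, 0, 0, 1, 0, 0, 0, 1, 1, 1, 1)

Repeated division by 2 gives the digits low-to-high: 7712 = 1·2^5 + 1·2^9 + 1·2^10 + 1·2^11 + 1·2^12. Digit sequence: (0, 0, 0, 0, 0, 1, 0, 0, 0, 1, 1, 1, 1).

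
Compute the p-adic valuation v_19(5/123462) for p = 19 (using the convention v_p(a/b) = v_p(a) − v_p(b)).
v_19(5/123462) = -3

Factor powers of 19 from the numerator and denominator of the reduced fraction: 5 = 19^0 · 5 and 123462 = 19^3 · 18. Apply v_p(a/b) = v_p(a) − v_p(b): v_19(5/123462) = 0 − 3 = -3.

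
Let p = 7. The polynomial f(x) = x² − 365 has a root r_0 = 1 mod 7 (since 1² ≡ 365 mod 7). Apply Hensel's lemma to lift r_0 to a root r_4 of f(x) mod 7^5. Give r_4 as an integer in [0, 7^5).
r_4 = 15863 (mod 16807)

Hensel's recurrence: r_{i+1} = r_i − f(r_i)·(f′(r_i))^{-1} mod 7^{i+2}, with f′(x) = 2x. Iterate:
  r_0 = 1 (mod 7)
  r_1 = 36 (mod 49)
  r_2 = 85 (mod 343)
  r_3 = 1457 (mod 2401)
  r_4 = 15863 (mod 16807)
Final: r_4 = 15863, and one checks f(r_4) ≡ 0 mod 7^5.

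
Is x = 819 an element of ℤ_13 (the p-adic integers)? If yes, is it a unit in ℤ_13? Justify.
x ∈ ℤ_13 but not a unit; v_13(x) = 1 > 0

ℤ_13 = {x ∈ ℚ_13 : v_13(x) ≥ 0} and ℤ_13^× = {x ∈ ℤ_13 : v_13(x) = 0}. Here v_13(819) = v_13(num) − v_13(den) = 1; compare against these criteria.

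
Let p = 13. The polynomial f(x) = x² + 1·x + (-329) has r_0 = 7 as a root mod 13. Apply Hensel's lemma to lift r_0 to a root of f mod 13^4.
r_3 = 28113 (mod 28561)

Hensel: r_{i+1} = r_i − f(r_i)·(f′(r_i))^{-1} mod 13^{i+2}, f′(x) = 2x + 1. Iterate:
  r_0 = 7 (mod 13)
  r_1 = 59 (mod 169)
  r_2 = 1749 (mod 2197)
  r_3 = 28113 (mod 28561)
Final: r = 28113 satisfies f(r) ≡ 0 mod 13^4.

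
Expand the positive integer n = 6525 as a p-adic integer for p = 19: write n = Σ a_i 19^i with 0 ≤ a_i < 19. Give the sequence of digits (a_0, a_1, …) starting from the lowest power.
(a_0, a_1, …) = (8, 1, 18)

Repeated division by 19 gives the digits low-to-high: 6525 = 8 + 1·19^1 + 18·19^2. Digit sequence: (8, 1, 18).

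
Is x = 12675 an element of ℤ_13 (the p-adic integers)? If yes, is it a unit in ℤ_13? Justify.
x ∈ ℤ_13 but not a unit; v_13(x) = 2 > 0

ℤ_13 = {x ∈ ℚ_13 : v_13(x) ≥ 0} and ℤ_13^× = {x ∈ ℤ_13 : v_13(x) = 0}. Here v_13(12675) = v_13(num) − v_13(den) = 2; compare against these criteria.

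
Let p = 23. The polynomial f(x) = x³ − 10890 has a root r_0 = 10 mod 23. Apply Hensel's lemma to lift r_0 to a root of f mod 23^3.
r_2 = 10429 (mod 12167)

Hensel: r_{i+1} = r_i − f(r_i)/f′(r_i) mod 23^{i+2}, where f′(x) = 3x². Iterate:
  r_0 = 10 (mod 23)
  r_1 = 378 (mod 529)
  r_2 = 10429 (mod 12167)
Final: r = 10429 with f(r) ≡ 0 mod 23^3.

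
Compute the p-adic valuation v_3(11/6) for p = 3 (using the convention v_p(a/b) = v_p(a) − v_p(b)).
v_3(11/6) = -1

Factor powers of 3 from the numerator and denominator of the reduced fraction: 11 = 3^0 · 11 and 6 = 3^1 · 2. Apply v_p(a/b) = v_p(a) − v_p(b): v_3(11/6) = 0 − 1 = -1.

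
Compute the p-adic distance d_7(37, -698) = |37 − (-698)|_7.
d_7(37, -698) = 1/49

Step 1 — x − y = 37 − (-698) = 735. Step 2 — v_7(735) = 2 (factor: 735 = (7^2 · 15); the sign does not affect v_p). Step 3 — |x − y|_7 = 7^{-2} = 1/49.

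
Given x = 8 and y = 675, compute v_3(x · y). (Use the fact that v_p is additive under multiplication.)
v_3(5400) = 3

v_p(x) = 0 (factor: 8 = 3^0 · 8); v_p(y) = 3 (factor: 675 = 3^3 · 25). Additivity: v_p(xy) = v_p(x) + v_p(y) = 0 + 3 = 3. (Direct check: xy = 5400 = 3^3 · (200).)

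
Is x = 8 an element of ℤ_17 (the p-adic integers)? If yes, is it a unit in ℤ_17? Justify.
x ∈ ℤ_17^× (unit); v_17(x) = 0

ℤ_17 = {x ∈ ℚ_17 : v_17(x) ≥ 0} and ℤ_17^× = {x ∈ ℤ_17 : v_17(x) = 0}. Here v_17(8) = v_17(num) − v_17(den) = 0; compare against these criteria.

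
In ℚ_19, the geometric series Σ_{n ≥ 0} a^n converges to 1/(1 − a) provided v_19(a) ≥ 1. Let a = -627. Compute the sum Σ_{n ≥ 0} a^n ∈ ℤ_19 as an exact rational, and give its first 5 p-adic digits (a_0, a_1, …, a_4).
Σ a^n = 1/(1 − a) = 1/628;  first 5 digits = (1, 5, 4, 11, 9)

v_19(a) = 1 ≥ 1, so the series converges in ℤ_19 to 1/(1 − a) = 1/(1 − (-627)) = 1/628. Expand this rational in ℤ_19: compute digits iteratively via d_i = x_i mod 19, x_{i+1} = (x_i − d_i)/19. The first 5 digits are (1, 5, 4, 11, 9).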